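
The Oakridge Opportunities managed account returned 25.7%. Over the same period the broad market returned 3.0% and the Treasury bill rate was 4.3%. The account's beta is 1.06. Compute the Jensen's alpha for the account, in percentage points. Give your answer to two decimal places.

22.78

CAPM expected return = Rf + β(Rm − Rf) = 4.3% + 1.06 × (3.0% − 4.3%) = 4.3 + 1.06 × -1.30 = 2.9220%
Jensen's α = Rp − E[R] = 25.7% − 2.9220% = 22.7780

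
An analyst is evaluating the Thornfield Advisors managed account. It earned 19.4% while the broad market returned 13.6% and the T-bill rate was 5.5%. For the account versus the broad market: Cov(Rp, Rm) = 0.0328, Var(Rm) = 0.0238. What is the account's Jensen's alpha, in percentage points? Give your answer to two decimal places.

2.74

β = Cov / Var = 0.0328 / 0.0238 = 1.3782
E[R] = Rf + β(Rm − Rf) = 5.5% + 1.3782 × (13.6% − 5.5%) = 16.6634%
α = Rp − E[R] = 19.4% − 16.6634% = 2.7366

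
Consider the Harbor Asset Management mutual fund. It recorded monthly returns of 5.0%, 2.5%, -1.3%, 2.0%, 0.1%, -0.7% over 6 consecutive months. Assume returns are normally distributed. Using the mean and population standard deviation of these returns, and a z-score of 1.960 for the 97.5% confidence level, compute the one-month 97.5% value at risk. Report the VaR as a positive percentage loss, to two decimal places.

r̄ = (5 + 2.5 − 1.3 + 2 + 0.1 − 0.7) / 6 = 1.2667%
Σ(r − r̄)² = (5 − 1.2667)² + (2.5 − 1.2667)² + (-1.3 − 1.2667)² + … = 27.8133
population σ = √(27.8133 / 6) = √4.6356 = 2.1530%
VaR = −(r̄ − z·σ) = −(1.2667 − 1.960 × 2.1530) = −(-2.9532) = 2.9532%

2.95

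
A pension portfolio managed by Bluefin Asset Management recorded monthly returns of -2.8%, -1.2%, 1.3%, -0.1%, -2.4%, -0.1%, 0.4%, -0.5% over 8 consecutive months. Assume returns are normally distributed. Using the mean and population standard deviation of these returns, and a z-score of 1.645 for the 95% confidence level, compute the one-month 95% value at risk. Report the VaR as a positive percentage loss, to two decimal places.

2.81

μ = (-2.8 − 1.2 + 1.3 − 0.1 − 2.4 − 0.1 + 0.4 − 0.5) / 8 = -0.6750%
Σ(r − μ)² = (-2.8 − (-0.6750))² + (-1.2 − (-0.6750))² + … = 13.5150
σ = √[13.5150 / 8] = 1.2998%
VaR = −(μ − z·σ) = −(-0.6750 − 1.645 × 1.2998) = −(-2.8132) = 2.8132%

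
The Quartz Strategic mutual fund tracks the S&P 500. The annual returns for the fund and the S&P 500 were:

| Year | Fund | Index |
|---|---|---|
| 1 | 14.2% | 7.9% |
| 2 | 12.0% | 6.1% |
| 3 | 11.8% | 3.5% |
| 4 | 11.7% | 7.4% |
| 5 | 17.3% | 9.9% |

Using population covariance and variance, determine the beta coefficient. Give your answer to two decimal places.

r̄p = 13.4000%,  r̄m = 6.9600%
Cov = Σ(rp − r̄p)(rm − r̄m) / 5 = 3.6420
Var(rm) = Σ(rm − r̄m)² / 5 = 4.4864
β = Cov / Var = 3.6420 / 4.4864 = 0.8118

0.81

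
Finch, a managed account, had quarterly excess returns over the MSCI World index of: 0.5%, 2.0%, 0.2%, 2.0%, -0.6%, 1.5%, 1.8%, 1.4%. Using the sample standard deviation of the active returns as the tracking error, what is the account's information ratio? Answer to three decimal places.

r̄ = (0.5 + 2 + 0.2 + 2 − 0.6 + 1.5 + 1.8 + 1.4) / 8 = 8.80 / 8 = 1.1000%
Sample σ = √[Σ(r − r̄)² / 7] = √[6.4200 / 7] = √0.9171 = 0.9577%
IR = r̄ / tracking error = 1.1000 / 0.9577 = 1.1486

1.149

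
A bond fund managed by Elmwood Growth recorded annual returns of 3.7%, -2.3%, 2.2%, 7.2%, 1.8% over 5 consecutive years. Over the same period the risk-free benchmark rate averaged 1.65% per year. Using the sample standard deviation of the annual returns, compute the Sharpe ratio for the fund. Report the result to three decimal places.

μ = (3.7 − 2.3 + 2.2 + 7.2 + 1.8) / 5 = 2.5200%
Sample σ = √[Σ(r − μ)² / 4] = √[47.1480 / 4] = √11.7870 = 3.4332%
Sharpe = (μ − rf) / σ = (2.5200 − 1.65) / 3.4332 = 0.8700 / 3.4332 = 0.2534

0.253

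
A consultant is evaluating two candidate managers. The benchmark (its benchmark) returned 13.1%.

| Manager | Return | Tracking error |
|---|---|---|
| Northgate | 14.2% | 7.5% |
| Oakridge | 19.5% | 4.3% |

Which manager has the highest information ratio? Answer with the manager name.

Northgate: IR = (14.2% − 13.1%) / 7.5% = 0.147
Oakridge: IR = (19.5% − 13.1%) / 4.3% = 1.488
Highest: Oakridge (1.488).

Oakridge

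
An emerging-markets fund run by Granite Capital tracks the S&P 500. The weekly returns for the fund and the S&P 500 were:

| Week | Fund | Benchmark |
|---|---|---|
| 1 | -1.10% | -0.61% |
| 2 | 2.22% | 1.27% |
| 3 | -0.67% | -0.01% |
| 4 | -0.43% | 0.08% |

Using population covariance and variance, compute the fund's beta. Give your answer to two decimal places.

r̄p = 0.0050%,  r̄m = 0.1825%
Cov = Σ(rp − r̄p)(rm − r̄m) / 4 = 0.8648
Var(rm) = Σ(rm − r̄m)² / 4 = 0.4646
β = Cov / Var = 0.8648 / 0.4646 = 1.8614

1.86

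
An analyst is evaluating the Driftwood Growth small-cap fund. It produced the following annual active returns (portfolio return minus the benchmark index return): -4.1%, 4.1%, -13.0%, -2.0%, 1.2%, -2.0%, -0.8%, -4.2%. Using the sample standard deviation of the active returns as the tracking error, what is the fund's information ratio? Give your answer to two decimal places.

-0.52

Mean return r̄ = -20.80 / 8 = -2.6000%
Sample std dev = √[176.2600 / 7] = 5.0180%
IR = r̄ / tracking error = -2.6000 / 5.0180 = -0.5181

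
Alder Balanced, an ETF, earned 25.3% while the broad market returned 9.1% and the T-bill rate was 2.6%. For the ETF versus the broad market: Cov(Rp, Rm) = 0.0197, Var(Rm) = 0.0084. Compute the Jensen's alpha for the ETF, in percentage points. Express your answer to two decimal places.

7.46

β = Cov / Var = 0.0197 / 0.0084 = 2.3452
E[R] = Rf + β(Rm − Rf) = 2.6% + 2.3452 × (9.1% − 2.6%) = 17.8438%
α = Rp − E[R] = 25.3% − 17.8438% = 7.4562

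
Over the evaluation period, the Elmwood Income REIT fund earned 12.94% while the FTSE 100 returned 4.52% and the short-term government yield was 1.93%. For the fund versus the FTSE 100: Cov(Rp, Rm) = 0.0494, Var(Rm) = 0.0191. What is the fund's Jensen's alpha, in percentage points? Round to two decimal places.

4.31

β = Cov / Var = 0.0494 / 0.0191 = 2.5864
E[R] = Rf + β(Rm − Rf) = 1.93% + 2.5864 × (4.52% − 1.93%) = 8.6288%
α = Rp − E[R] = 12.94% − 8.6288% = 4.3112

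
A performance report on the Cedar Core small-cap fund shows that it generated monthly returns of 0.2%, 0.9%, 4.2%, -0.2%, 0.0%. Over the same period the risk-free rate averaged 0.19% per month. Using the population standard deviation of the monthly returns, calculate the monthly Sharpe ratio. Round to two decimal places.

0.51

Mean return r̄ = 5.10 / 5 = 1.0200%
Σ(r − r̄)² = 13.3280; population σ = √(13.3280/5) = 1.6327%
Sharpe = (r̄ − rf) / σ = (1.0200 − 0.19) / 1.6327 = 0.8300 / 1.6327 = 0.5084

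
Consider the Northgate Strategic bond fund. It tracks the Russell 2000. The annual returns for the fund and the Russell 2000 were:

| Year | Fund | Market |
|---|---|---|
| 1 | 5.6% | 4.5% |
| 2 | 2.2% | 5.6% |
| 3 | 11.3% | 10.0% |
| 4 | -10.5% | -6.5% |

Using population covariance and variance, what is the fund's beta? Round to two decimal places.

r̄p = 2.1500%,  r̄m = 3.4000%
Cov = Σ(rp − r̄p)(rm − r̄m) / 4 = 47.3825
Var(rm) = Σ(rm − r̄m)² / 4 = 36.9050
β = Cov / Var = 47.3825 / 36.9050 = 1.2839

1.28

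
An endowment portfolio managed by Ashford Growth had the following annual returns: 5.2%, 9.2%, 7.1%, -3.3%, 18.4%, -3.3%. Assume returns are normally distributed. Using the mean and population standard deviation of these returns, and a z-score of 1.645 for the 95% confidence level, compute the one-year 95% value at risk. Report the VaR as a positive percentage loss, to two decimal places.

r̄ = (5.2 + 9.2 + 7.1 − 3.3 + 18.4 − 3.3) / 6 = 5.5500%
Population σ = √[Σ(r − r̄)² / 6] = √[337.6150 / 6] = √56.2692 = 7.5013%
VaR = −(r̄ − z·σ) = −(5.5500 − 1.645 × 7.5013) = −(-6.7896) = 6.7896%

6.79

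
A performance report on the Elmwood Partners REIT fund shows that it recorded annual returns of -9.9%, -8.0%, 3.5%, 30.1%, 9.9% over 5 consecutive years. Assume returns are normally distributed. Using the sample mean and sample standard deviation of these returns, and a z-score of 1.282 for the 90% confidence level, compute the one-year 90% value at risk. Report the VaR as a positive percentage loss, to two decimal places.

r̄ = (-9.9 − 8 + 3.5 + 30.1 + 9.9) / 5 = 25.60 / 5 = 5.1200%
Σ(r − r̄)² = 1047.2080; sample σ = √(1047.2080/4) = 16.1803%
VaR = −(r̄ − z·σ) = −(5.1200 − 1.282 × 16.1803) = −(-15.6231) = 15.6231%

15.62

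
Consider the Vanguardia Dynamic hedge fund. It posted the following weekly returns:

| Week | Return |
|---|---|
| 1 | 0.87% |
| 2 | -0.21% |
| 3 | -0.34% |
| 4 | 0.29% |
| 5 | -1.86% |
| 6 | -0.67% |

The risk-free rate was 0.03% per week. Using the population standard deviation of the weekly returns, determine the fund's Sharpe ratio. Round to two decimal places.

r̄ = (0.87 − 0.21 − 0.34 + 0.29 − 1.86 − 0.67) / 6 = -1.920 / 6 = -0.3200%
Σ(r − r̄)² = 4.2948; population σ = √(4.2948/6) = 0.8460%
Sharpe = (r̄ − rf) / σ = (-0.3200 − 0.03) / 0.8460 = -0.3500 / 0.8460 = -0.4137

-0.41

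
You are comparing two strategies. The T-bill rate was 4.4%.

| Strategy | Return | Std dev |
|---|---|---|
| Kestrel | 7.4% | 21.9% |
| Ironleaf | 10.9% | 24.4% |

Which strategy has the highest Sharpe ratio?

Ironleaf

Kestrel: Sharpe ratio = (7.4% − 4.4%) / 21.9% = 0.137
Ironleaf: Sharpe ratio = (10.9% − 4.4%) / 24.4% = 0.266
Highest: Ironleaf (0.266).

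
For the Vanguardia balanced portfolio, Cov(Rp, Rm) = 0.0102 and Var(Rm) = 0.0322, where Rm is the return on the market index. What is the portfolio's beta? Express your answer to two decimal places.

β = Cov(Rp, Rm) / Var(Rm) = 0.0102 / 0.0322 = 0.3168

0.32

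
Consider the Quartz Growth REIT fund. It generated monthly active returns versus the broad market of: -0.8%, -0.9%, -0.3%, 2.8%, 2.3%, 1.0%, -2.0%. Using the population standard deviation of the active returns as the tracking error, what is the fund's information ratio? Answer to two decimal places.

0.18

μ = (-0.8 − 0.9 − 0.3 + 2.8 + 2.3 + 1 − 2) / 7 = 0.3000%
Σ(r − μ)² = (-0.8 − 0.3000)² + (-0.9 − 0.3000)² + (-0.3 − 0.3000)² + … = 19.0400
population σ = √(19.0400 / 7) = √2.7200 = 1.6492%
IR = μ / tracking error = 0.3000 / 1.6492 = 0.1819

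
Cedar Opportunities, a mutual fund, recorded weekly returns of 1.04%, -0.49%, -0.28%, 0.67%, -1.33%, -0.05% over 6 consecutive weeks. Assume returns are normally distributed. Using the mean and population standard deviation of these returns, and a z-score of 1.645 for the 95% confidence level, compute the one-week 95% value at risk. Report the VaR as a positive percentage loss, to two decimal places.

1.35

Mean return r̄ = -0.440 / 6 = -0.0733%
Population σ = √[Σ(r − r̄)² / 6] = √[3.5881 / 6] = √0.5980 = 0.7733%
VaR = −(r̄ − z·σ) = −(-0.0733 − 1.645 × 0.7733) = −(-1.3454) = 1.3454%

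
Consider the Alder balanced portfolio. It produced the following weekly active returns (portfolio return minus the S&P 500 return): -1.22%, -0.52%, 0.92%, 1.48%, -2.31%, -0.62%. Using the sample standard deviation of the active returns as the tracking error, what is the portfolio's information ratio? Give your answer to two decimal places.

r̄ = (-1.22 − 0.52 + 0.92 + 1.48 − 2.31 − 0.62) / 6 = -2.270 / 6 = -0.3783%
Sample σ = √[Σ(r − r̄)² / 5] = √[9.6573 / 5] = √1.9315 = 1.3898%
IR = r̄ / tracking error = -0.3783 / 1.3898 = -0.2722

-0.27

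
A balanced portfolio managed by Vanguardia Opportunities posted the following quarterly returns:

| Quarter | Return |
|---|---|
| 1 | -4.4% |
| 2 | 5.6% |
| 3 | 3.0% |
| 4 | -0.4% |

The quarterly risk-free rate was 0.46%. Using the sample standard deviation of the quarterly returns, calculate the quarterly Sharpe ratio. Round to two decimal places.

0.11

r̄ = (-4.4 + 5.6 + 3 − 0.4) / 4 = 0.9500%
Σ(r − r̄)² = (-4.4 − 0.9500)² + (5.6 − 0.9500)² + … = 56.2700
σ = √[56.2700 / 3] = 4.3309%
Sharpe = (r̄ − rf) / σ = (0.9500 − 0.46) / 4.3309 = 0.4900 / 4.3309 = 0.1131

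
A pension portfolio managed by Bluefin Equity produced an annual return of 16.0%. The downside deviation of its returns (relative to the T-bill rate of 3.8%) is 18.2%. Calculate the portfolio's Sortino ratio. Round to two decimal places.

Sortino = (Rp − Rf) / σd = (16.0% − 3.8%) / 18.2% = 12.20% / 18.2% = 0.6703

0.67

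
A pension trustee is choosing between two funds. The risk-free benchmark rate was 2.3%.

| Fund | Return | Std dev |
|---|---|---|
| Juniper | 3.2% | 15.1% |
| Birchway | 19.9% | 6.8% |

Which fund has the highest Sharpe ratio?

Birchway

Juniper: Sharpe ratio = (3.2% − 2.3%) / 15.1% = 0.060
Birchway: Sharpe ratio = (19.9% − 2.3%) / 6.8% = 2.588
Highest: Birchway (2.588).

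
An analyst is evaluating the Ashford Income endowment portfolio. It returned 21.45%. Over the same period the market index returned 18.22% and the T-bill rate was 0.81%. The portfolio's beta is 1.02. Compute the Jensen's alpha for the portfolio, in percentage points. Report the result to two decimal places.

CAPM expected return = Rf + β(Rm − Rf) = 0.81% + 1.02 × (18.22% − 0.81%) = 0.81 + 1.02 × 17.41 = 18.5682%
Jensen's α = Rp − E[R] = 21.45% − 18.5682% = 2.8818

2.88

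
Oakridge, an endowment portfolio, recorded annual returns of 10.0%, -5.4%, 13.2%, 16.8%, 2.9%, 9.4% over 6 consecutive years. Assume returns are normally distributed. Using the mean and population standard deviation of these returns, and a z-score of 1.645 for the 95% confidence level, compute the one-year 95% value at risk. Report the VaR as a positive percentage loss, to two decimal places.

r̄ = (10 − 5.4 + 13.2 + 16.8 + 2.9 + 9.4) / 6 = 46.90 / 6 = 7.8167%
Σ(r − r̄)² = (10 − 7.8167)² + (-5.4 − 7.8167)² + … = 315.8083
σ = √[315.8083 / 6] = 7.2550%
VaR = −(r̄ − z·σ) = −(7.8167 − 1.645 × 7.2550) = −(-4.1178) = 4.1178%

4.12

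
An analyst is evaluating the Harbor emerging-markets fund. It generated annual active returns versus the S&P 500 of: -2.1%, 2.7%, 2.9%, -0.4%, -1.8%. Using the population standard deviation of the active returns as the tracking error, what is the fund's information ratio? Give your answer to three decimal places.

Mean return r̄ = 1.30 / 5 = 0.2600%
Population σ = √[Σ(r − r̄)² / 5] = √[23.1720 / 5] = √4.6344 = 2.1528%
IR = r̄ / tracking error = 0.2600 / 2.1528 = 0.1208

0.121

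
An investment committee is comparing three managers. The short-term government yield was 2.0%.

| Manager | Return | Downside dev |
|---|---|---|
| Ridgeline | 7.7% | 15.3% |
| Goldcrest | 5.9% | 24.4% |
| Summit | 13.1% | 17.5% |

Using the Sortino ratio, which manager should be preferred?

Ridgeline: Sortino ratio = (7.7% − 2.0%) / 15.3% = 0.373
Goldcrest: Sortino ratio = (5.9% − 2.0%) / 24.4% = 0.160
Summit: Sortino ratio = (13.1% − 2.0%) / 17.5% = 0.634
Highest: Summit (0.634).

Summit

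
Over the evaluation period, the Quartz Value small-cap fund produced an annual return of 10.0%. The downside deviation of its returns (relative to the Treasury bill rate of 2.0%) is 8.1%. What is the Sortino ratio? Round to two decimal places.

0.99

Sortino = (Rp − Rf) / σd = (10.0% − 2.0%) / 8.1% = 8.00% / 8.1% = 0.9877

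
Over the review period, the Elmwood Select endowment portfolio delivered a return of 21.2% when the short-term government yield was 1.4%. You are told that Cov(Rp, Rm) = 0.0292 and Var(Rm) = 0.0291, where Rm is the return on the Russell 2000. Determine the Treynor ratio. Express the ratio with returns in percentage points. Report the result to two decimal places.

β = Cov / Var = 0.0292 / 0.0291 = 1.0034
Treynor = (Rp − Rf) / β = (21.2% − 1.4%) / 1.0034 = 19.80 / 1.0034 = 19.7329

19.73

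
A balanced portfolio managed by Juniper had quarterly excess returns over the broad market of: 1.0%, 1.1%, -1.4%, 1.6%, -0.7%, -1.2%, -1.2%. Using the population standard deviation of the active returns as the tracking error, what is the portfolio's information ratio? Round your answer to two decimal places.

-0.10

r̄ = (1 + 1.1 − 1.4 + 1.6 − 0.7 − 1.2 − 1.2) / 7 = -0.1143%
Σ(r − r̄)² = (1 − (-0.1143))² + (1.1 − (-0.1143))² + (-1.4 − (-0.1143))² + … = 10.0086
population σ = √(10.0086 / 7) = √1.4298 = 1.1957%
IR = r̄ / tracking error = -0.1143 / 1.1957 = -0.0956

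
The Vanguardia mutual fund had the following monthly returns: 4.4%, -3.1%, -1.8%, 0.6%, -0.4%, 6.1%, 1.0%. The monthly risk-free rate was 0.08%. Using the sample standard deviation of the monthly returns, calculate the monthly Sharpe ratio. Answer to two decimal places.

0.27

r̄ = (4.4 − 3.1 − 1.8 + 0.6 − 0.4 + 6.1 + 1) / 7 = 0.9714%
Σ(r − r̄)² = (4.4 − 0.9714)² + (-3.1 − 0.9714)² + (-1.8 − 0.9714)² + … = 64.3343
σ = √[64.3343 / 6] = 3.2745%
Sharpe = (r̄ − rf) / σ = (0.9714 − 0.08) / 3.2745 = 0.8914 / 3.2745 = 0.2722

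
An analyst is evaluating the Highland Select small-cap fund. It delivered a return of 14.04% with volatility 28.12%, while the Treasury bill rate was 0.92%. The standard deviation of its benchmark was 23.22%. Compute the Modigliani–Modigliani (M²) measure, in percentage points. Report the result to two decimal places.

Sharpe = (Rp − Rf) / σp = (14.04% − 0.92%) / 28.12% = 0.4666
M² = Rf + Sharpe × σm = 0.92% + 0.4666 × 23.22% = 11.7545%

11.75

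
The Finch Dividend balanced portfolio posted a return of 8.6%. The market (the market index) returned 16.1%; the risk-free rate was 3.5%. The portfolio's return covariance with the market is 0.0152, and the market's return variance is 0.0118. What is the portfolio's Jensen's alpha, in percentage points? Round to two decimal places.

-11.13

β = Cov / Var = 0.0152 / 0.0118 = 1.2881
E[R] = Rf + β(Rm − Rf) = 3.5% + 1.2881 × (16.1% − 3.5%) = 19.7301%
α = Rp − E[R] = 8.6% − 19.7301% = -11.1301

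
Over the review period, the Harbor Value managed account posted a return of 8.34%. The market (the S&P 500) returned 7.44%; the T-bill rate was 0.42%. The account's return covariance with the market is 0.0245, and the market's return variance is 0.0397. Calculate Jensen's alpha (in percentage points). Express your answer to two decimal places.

3.59

β = Cov / Var = 0.0245 / 0.0397 = 0.6171
E[R] = Rf + β(Rm − Rf) = 0.42% + 0.6171 × (7.44% − 0.42%) = 4.7520%
α = Rp − E[R] = 8.34% − 4.7520% = 3.5880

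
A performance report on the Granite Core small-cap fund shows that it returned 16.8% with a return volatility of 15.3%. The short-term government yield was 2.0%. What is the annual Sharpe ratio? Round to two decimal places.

0.97

Sharpe = (Rp − Rf) / σp = (16.8% − 2.0%) / 15.3% = 14.80% / 15.3% = 0.9673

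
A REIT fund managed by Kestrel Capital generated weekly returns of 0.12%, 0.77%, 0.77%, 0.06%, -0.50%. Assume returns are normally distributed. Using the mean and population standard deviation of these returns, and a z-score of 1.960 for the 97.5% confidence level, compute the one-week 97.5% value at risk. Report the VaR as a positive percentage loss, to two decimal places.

r̄ = (0.12 + 0.77 + 0.77 + 0.06 − 0.5) / 5 = 1.220 / 5 = 0.2440%
Σ(r − r̄)² = (0.12 − 0.2440)² + (0.77 − 0.2440)² + (0.77 − 0.2440)² + … = 1.1561
σ = √[1.1561 / 5] = 0.4809%
VaR = −(r̄ − z·σ) = −(0.2440 − 1.960 × 0.4809) = −(-0.6986) = 0.6986%

0.70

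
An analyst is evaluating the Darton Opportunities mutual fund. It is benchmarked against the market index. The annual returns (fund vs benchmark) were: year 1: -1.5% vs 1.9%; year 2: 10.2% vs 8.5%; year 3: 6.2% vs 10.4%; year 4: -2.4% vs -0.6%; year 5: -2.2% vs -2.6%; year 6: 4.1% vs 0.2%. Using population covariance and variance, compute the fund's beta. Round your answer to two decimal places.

0.82

r̄p = 2.4000%,  r̄m = 2.9667%
Cov = Σ(rp − r̄p)(rm − r̄m) / 6 = 18.9317
Var(rm) = Σ(rm − r̄m)² / 6 = 23.0622
β = Cov / Var = 18.9317 / 23.0622 = 0.8209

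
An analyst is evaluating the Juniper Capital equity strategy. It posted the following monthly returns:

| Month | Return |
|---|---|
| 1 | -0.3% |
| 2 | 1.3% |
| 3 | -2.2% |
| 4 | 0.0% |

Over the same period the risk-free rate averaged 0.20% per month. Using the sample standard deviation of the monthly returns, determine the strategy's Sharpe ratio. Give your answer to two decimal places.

-0.35

r̄ = (-0.3 + 1.3 − 2.2 + 0) / 4 = -1.20 / 4 = -0.3000%
Sample std dev = √[6.2600 / 3] = 1.4445%
Sharpe = (r̄ − rf) / σ = (-0.3000 − 0.2) / 1.4445 = -0.5000 / 1.4445 = -0.3461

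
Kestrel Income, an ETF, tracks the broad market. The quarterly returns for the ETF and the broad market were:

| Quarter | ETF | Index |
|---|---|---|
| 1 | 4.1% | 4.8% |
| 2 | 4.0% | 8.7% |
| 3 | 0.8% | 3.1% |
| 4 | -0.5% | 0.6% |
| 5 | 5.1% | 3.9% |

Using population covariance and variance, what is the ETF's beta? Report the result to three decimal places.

0.562

r̄p = 2.7000%,  r̄m = 4.2200%
Cov = Σ(rp − r̄p)(rm − r̄m) / 5 = 3.9160
Var(rm) = Σ(rm − r̄m)² / 5 = 6.9736
β = Cov / Var = 3.9160 / 6.9736 = 0.5615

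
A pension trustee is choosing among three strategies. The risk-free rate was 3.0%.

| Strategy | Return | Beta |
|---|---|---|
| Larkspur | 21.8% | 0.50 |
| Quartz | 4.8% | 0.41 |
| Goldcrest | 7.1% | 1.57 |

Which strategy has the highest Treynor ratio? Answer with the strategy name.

Larkspur

Larkspur: Treynor = (21.8% − 3.0%) / 0.50 = 37.600
Quartz: Treynor = (4.8% − 3.0%) / 0.41 = 4.390
Goldcrest: Treynor = (7.1% − 3.0%) / 1.57 = 2.611
Highest: Larkspur (37.600).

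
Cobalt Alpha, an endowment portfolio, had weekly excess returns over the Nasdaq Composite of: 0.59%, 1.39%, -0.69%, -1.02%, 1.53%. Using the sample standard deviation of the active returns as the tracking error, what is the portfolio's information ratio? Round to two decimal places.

r̄ = (0.59 + 1.39 − 0.69 − 1.02 + 1.53) / 5 = 1.800 / 5 = 0.3600%
Σ(r − r̄)² = (0.59 − 0.3600)² + (1.39 − 0.3600)² + … = 5.4896
sample σ = √(5.4896 / 4) = √1.3724 = 1.1715%
IR = r̄ / tracking error = 0.3600 / 1.1715 = 0.3073

0.31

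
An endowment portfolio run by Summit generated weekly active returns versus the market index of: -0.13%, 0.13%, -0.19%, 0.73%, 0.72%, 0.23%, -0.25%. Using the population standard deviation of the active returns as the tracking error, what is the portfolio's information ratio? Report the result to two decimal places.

μ = (-0.13 + 0.13 − 0.19 + 0.73 + 0.72 + 0.23 − 0.25) / 7 = 1.240 / 7 = 0.1771%
Σ(r − μ)² = 1.0169; population σ = √(1.0169/7) = 0.3811%
IR = μ / tracking error = 0.1771 / 0.3811 = 0.4647

0.46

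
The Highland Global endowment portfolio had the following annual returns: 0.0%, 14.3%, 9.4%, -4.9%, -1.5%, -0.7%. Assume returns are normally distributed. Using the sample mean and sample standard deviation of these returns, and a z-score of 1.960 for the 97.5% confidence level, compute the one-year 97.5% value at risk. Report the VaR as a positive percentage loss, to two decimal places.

Mean return μ = 16.60 / 6 = 2.7667%
Σ(r − μ)² = 273.6733; sample σ = √(273.6733/5) = 7.3983%
VaR = −(μ − z·σ) = −(2.7667 − 1.960 × 7.3983) = −(-11.7340) = 11.7340%

11.73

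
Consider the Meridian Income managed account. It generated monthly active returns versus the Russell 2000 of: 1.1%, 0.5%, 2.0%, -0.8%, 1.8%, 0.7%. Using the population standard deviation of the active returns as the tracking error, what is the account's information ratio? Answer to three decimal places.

r̄ = (1.1 + 0.5 + 2 − 0.8 + 1.8 + 0.7) / 6 = 0.8833%
Population std dev = √[5.1483 / 6] = 0.9263%
IR = r̄ / tracking error = 0.8833 / 0.9263 = 0.9536

0.954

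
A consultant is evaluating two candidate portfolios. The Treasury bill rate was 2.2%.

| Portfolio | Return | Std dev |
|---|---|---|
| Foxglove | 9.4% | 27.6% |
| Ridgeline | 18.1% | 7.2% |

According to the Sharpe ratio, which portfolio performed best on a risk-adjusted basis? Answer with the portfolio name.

Foxglove: Sharpe ratio = (9.4% − 2.2%) / 27.6% = 0.261
Ridgeline: Sharpe ratio = (18.1% − 2.2%) / 7.2% = 2.208
Highest: Ridgeline (2.208).

Ridgeline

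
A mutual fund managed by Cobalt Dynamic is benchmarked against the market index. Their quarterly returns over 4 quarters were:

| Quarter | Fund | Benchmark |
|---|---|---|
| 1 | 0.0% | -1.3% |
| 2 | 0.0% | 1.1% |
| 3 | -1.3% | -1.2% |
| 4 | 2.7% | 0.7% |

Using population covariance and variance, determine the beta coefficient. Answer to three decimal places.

r̄p = 0.3500%,  r̄m = -0.1750%
Cov = Σ(rp − r̄p)(rm − r̄m) / 4 = 0.9238
Var(rm) = Σ(rm − r̄m)² / 4 = 1.1769
β = Cov / Var = 0.9238 / 1.1769 = 0.7849

0.785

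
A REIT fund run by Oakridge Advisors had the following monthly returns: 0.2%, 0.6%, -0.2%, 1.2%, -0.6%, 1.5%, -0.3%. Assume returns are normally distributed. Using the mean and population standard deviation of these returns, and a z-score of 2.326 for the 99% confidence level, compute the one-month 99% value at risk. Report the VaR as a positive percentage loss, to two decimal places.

Mean return μ = 2.40 / 7 = 0.3429%
Population std dev = √[3.7571 / 7] = 0.7326%
VaR = −(μ − z·σ) = −(0.3429 − 2.326 × 0.7326) = −(-1.3611) = 1.3611%

1.36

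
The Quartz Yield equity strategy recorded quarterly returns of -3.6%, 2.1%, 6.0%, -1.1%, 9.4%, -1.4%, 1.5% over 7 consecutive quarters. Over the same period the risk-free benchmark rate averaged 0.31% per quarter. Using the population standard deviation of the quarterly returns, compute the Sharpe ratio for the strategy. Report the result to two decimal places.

0.37

r̄ = (-3.6 + 2.1 + 6 − 1.1 + 9.4 − 1.4 + 1.5) / 7 = 12.90 / 7 = 1.8429%
Population std dev = √[123.3771 / 7] = 4.1982%
Sharpe = (r̄ − rf) / σ = (1.8429 − 0.31) / 4.1982 = 1.5329 / 4.1982 = 0.3651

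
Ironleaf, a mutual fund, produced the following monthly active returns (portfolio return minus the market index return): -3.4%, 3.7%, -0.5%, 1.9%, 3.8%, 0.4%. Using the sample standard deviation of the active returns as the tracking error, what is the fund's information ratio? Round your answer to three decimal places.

0.357

r̄ = (-3.4 + 3.7 − 0.5 + 1.9 + 3.8 + 0.4) / 6 = 5.90 / 6 = 0.9833%
Sample std dev = √[37.9083 / 5] = 2.7535%
IR = r̄ / tracking error = 0.9833 / 2.7535 = 0.3571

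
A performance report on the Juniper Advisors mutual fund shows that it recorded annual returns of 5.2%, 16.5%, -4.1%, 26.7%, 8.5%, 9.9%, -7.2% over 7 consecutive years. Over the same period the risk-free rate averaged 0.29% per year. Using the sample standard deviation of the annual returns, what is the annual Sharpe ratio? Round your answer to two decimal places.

r̄ = (5.2 + 16.5 − 4.1 + 26.7 + 8.5 + 9.9 − 7.2) / 7 = 55.50 / 7 = 7.9286%
Σ(r − r̄)² = (5.2 − 7.9286)² + (16.5 − 7.9286)² + (-4.1 − 7.9286)² + … = 811.0543
σ = √[811.0543 / 6] = 11.6265%
Sharpe = (r̄ − rf) / σ = (7.9286 − 0.29) / 11.6265 = 7.6386 / 11.6265 = 0.6570

0.66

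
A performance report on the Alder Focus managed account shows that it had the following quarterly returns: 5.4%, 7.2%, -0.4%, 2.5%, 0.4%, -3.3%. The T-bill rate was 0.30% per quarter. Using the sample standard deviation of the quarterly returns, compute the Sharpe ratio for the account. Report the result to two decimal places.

0.43

μ = (5.4 + 7.2 − 0.4 + 2.5 + 0.4 − 3.3) / 6 = 11.80 / 6 = 1.9667%
Sample std dev = √[75.2533 / 5] = 3.8795%
Sharpe = (μ − rf) / σ = (1.9667 − 0.3) / 3.8795 = 1.6667 / 3.8795 = 0.4296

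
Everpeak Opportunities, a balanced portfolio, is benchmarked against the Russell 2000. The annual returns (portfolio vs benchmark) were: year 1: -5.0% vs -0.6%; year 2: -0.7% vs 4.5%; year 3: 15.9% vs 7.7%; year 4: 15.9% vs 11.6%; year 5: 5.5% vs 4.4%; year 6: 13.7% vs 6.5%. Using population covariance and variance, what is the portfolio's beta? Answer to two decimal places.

r̄p = 7.5500%,  r̄m = 5.6833%
Cov = Σ(rp − r̄p)(rm − r̄m) / 6 = 27.0858
Var(rm) = Σ(rm − r̄m)² / 6 = 13.7114
β = Cov / Var = 27.0858 / 13.7114 = 1.9754

1.98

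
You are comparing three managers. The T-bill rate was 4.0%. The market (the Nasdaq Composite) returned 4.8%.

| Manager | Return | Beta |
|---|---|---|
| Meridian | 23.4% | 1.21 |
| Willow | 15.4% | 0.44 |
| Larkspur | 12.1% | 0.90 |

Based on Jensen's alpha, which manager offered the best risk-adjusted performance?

Meridian

Meridian: α = 23.4% − [4.0% + 1.21 × (4.8% − 4.0%)] = 18.432
Willow: α = 15.4% − [4.0% + 0.44 × (4.8% − 4.0%)] = 11.048
Larkspur: α = 12.1% − [4.0% + 0.90 × (4.8% − 4.0%)] = 7.380
Highest: Meridian (18.432).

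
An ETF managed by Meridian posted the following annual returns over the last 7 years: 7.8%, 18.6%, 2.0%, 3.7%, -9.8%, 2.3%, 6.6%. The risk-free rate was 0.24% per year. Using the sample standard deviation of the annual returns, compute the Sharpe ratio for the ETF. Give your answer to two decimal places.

μ = (7.8 + 18.6 + 2 + 3.7 − 9.8 + 2.3 + 6.6) / 7 = 31.20 / 7 = 4.4571%
Sample std dev = √[430.3171 / 6] = 8.4687%
Sharpe = (μ − rf) / σ = (4.4571 − 0.24) / 8.4687 = 4.2171 / 8.4687 = 0.4980

0.50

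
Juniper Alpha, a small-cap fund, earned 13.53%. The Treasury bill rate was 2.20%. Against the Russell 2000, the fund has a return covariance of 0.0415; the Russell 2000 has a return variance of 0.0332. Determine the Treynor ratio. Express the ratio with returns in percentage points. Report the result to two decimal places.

9.06

β = Cov / Var = 0.0415 / 0.0332 = 1.2500
Treynor = (Rp − Rf) / β = (13.53% − 2.20%) / 1.2500 = 11.33 / 1.2500 = 9.0640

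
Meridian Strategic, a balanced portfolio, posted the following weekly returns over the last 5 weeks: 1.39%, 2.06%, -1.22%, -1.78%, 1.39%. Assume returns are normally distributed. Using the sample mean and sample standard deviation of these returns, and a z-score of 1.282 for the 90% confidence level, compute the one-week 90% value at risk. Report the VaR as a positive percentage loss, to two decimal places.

1.86

Mean return μ = 1.840 / 5 = 0.3680%
Sample std dev = √[12.0875 / 4] = 1.7384%
VaR = −(μ − z·σ) = −(0.3680 − 1.282 × 1.7384) = −(-1.8606) = 1.8606%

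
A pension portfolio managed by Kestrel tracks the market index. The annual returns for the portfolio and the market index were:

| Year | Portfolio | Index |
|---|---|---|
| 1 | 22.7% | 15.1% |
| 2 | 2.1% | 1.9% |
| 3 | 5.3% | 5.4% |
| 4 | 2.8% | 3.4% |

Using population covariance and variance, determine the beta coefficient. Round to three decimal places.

1.630

r̄p = 8.2250%,  r̄m = 6.4500%
Cov = Σ(rp − r̄p)(rm − r̄m) / 4 = 43.1738
Var(rm) = Σ(rm − r̄m)² / 4 = 26.4825
β = Cov / Var = 43.1738 / 26.4825 = 1.6303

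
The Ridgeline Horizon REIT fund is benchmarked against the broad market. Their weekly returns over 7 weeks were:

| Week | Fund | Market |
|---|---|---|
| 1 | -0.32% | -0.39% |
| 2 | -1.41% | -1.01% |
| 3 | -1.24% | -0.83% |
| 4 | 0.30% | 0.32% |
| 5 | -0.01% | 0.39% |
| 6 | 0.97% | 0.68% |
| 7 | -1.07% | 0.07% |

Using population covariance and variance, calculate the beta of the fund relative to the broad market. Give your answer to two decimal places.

1.18

r̄p = -0.3971%,  r̄m = -0.1100%
Cov = Σ(rp − r̄p)(rm − r̄m) / 7 = 0.4213
Var(rm) = Σ(rm − r̄m)² / 7 = 0.3569
β = Cov / Var = 0.4213 / 0.3569 = 1.1804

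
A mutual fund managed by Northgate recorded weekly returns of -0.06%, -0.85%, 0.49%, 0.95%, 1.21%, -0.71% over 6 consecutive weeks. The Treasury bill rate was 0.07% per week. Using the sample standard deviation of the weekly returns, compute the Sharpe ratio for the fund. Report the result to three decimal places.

Mean return r̄ = 1.030 / 6 = 0.1717%
Σ(r − r̄)² = (-0.06 − 0.1717)² + (-0.85 − 0.1717)² + … = 3.6601
sample σ = √(3.6601 / 5) = √0.7320 = 0.8556%
Sharpe = (r̄ − rf) / σ = (0.1717 − 0.07) / 0.8556 = 0.1017 / 0.8556 = 0.1189

0.119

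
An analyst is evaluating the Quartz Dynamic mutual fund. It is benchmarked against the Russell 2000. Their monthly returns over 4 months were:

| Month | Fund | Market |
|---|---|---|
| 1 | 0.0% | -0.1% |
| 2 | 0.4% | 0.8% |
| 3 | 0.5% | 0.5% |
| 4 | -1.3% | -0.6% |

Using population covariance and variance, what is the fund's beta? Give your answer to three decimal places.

r̄p = -0.1000%,  r̄m = 0.1500%
Cov = Σ(rp − r̄p)(rm − r̄m) / 4 = 0.3525
Var(rm) = Σ(rm − r̄m)² / 4 = 0.2925
β = Cov / Var = 0.3525 / 0.2925 = 1.2051

1.205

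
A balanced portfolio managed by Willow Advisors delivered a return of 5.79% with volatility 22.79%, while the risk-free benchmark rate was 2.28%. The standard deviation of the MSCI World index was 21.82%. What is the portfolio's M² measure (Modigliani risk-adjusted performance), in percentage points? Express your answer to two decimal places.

Sharpe = (Rp − Rf) / σp = (5.79% − 2.28%) / 22.79% = 0.1540
M² = Rf + Sharpe × σm = 2.28% + 0.1540 × 21.82% = 5.6403%

5.64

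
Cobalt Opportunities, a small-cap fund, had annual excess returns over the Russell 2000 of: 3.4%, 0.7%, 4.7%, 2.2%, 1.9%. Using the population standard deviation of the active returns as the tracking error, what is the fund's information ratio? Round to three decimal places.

1.891

Mean return μ = 12.90 / 5 = 2.5800%
Σ(r − μ)² = (3.4 − 2.5800)² + (0.7 − 2.5800)² + … = 9.3080
σ = √[9.3080 / 5] = 1.3644%
IR = μ / tracking error = 2.5800 / 1.3644 = 1.8909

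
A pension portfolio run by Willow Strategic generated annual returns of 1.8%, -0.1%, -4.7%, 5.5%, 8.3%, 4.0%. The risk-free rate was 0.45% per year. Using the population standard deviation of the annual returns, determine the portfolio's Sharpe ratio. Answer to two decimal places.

r̄ = (1.8 − 0.1 − 4.7 + 5.5 + 8.3 + 4) / 6 = 14.80 / 6 = 2.4667%
Σ(r − r̄)² = 103.9733; population σ = √(103.9733/6) = 4.1628%
Sharpe = (r̄ − rf) / σ = (2.4667 − 0.45) / 4.1628 = 2.0167 / 4.1628 = 0.4845

0.48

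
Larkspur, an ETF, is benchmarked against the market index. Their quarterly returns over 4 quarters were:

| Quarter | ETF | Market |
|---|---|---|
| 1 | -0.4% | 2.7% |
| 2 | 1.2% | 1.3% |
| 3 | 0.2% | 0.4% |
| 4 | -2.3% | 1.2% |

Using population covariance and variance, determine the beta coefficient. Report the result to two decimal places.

r̄p = -0.3250%,  r̄m = 1.4000%
Cov = Σ(rp − r̄p)(rm − r̄m) / 4 = -0.0950
Var(rm) = Σ(rm − r̄m)² / 4 = 0.6850
β = Cov / Var = -0.0950 / 0.6850 = -0.1387

-0.14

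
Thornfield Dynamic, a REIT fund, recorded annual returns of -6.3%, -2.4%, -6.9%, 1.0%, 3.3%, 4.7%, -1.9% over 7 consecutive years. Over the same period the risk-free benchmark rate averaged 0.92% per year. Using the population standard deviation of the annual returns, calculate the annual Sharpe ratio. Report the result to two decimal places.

Mean return r̄ = -8.50 / 7 = -1.2143%
Population std dev = √[120.3286 / 7] = 4.1461%
Sharpe = (r̄ − rf) / σ = (-1.2143 − 0.92) / 4.1461 = -2.1343 / 4.1461 = -0.5148

-0.51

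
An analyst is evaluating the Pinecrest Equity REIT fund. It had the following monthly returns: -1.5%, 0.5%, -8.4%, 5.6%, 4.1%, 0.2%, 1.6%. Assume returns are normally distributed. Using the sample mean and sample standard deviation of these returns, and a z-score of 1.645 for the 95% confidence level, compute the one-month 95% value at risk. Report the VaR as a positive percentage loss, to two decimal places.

7.15

μ = (-1.5 + 0.5 − 8.4 + 5.6 + 4.1 + 0.2 + 1.6) / 7 = 0.3000%
Σ(r − μ)² = 123.2000; sample σ = √(123.2000/6) = 4.5314%
VaR = −(μ − z·σ) = −(0.3000 − 1.645 × 4.5314) = −(-7.1542) = 7.1542%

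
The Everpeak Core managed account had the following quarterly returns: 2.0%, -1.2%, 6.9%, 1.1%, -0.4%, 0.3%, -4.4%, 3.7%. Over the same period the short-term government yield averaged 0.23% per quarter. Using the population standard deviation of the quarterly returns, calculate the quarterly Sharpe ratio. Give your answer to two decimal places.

0.24

μ = (2 − 1.2 + 6.9 + 1.1 − 0.4 + 0.3 − 4.4 + 3.7) / 8 = 8.00 / 8 = 1.0000%
Σ(r − μ)² = (2 − 1.0000)² + (-1.2 − 1.0000)² + … = 79.5600
σ = √[79.5600 / 8] = 3.1536%
Sharpe = (μ − rf) / σ = (1.0000 − 0.23) / 3.1536 = 0.7700 / 3.1536 = 0.2442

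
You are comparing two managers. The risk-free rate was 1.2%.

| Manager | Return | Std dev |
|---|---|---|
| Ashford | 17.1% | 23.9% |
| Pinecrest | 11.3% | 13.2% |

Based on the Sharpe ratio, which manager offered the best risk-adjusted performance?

Pinecrest

Ashford: Sharpe ratio = (17.1% − 1.2%) / 23.9% = 0.665
Pinecrest: Sharpe ratio = (11.3% − 1.2%) / 13.2% = 0.765
Highest: Pinecrest (0.765).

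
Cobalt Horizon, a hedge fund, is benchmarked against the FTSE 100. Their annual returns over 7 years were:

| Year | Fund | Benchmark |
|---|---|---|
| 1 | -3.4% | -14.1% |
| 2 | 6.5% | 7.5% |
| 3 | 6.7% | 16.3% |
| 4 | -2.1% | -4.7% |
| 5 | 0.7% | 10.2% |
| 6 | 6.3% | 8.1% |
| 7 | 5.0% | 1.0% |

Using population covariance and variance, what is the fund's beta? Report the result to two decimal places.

r̄p = 2.8143%,  r̄m = 3.4714%
Cov = Σ(rp − r̄p)(rm − r̄m) / 7 = 30.0790
Var(rm) = Σ(rm − r̄m)² / 7 = 89.8763
β = Cov / Var = 30.0790 / 89.8763 = 0.3347

0.33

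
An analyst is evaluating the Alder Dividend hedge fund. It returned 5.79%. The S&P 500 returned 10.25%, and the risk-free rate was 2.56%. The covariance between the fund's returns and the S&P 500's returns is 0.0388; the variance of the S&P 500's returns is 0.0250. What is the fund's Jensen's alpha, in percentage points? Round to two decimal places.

-8.70

β = Cov / Var = 0.0388 / 0.0250 = 1.5520
E[R] = Rf + β(Rm − Rf) = 2.56% + 1.5520 × (10.25% − 2.56%) = 14.4949%
α = Rp − E[R] = 5.79% − 14.4949% = -8.7049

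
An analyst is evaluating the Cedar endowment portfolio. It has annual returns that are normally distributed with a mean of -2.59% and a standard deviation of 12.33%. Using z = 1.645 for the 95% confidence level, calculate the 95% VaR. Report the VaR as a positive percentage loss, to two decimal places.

22.87

VaR (as % loss) = −(μ − z·σ) = −(-2.59% − 1.645 × 12.33%) = −(-22.87285%) = 22.87285%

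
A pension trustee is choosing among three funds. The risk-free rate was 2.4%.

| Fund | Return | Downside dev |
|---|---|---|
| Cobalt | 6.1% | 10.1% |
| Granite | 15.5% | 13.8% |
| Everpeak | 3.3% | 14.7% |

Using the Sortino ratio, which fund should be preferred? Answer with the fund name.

Granite

Cobalt: Sortino ratio = (6.1% − 2.4%) / 10.1% = 0.366
Granite: Sortino ratio = (15.5% − 2.4%) / 13.8% = 0.949
Everpeak: Sortino ratio = (3.3% − 2.4%) / 14.7% = 0.061
Highest: Granite (0.949).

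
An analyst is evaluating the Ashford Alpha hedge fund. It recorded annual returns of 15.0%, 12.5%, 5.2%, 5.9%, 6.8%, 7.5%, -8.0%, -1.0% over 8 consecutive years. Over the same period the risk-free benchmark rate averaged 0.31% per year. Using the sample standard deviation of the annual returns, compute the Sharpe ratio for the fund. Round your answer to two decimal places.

0.71

Mean return r̄ = 43.90 / 8 = 5.4875%
Σ(r − r̄)² = (15 − 5.4875)² + (12.5 − 5.4875)² + (5.2 − 5.4875)² + … = 369.6888
sample σ = √(369.6888 / 7) = √52.8127 = 7.2672%
Sharpe = (r̄ − rf) / σ = (5.4875 − 0.31) / 7.2672 = 5.1775 / 7.2672 = 0.7124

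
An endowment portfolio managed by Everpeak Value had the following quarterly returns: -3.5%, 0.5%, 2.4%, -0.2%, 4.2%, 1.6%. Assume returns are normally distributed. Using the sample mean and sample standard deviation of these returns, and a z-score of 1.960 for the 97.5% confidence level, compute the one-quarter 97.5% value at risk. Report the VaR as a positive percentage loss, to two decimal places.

Mean return μ = 5.00 / 6 = 0.8333%
Σ(r − μ)² = (-3.5 − 0.8333)² + (0.5 − 0.8333)² + (2.4 − 0.8333)² + … = 34.3333
σ = √[34.3333 / 5] = 2.6204%
VaR = −(μ − z·σ) = −(0.8333 − 1.960 × 2.6204) = −(-4.3027) = 4.3027%

4.30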